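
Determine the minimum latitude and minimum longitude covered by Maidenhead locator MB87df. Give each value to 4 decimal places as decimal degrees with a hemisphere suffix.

72.7917° S, 76.2500° E

Field M=12, B=1: +12·20° lon, +1·10° lat → SW at lon 60°, lat -80°.
Square 8, 7: +8·2° lon, +7·1° lat → SW at lon 76°, lat -73°.
Subsquare d=3, f=5: +3·0.0833333° lon, +5·0.0416667° lat → SW at lon 76.25°, lat -72.7917°.
latitude 72.7917° S, longitude 76.2500° E.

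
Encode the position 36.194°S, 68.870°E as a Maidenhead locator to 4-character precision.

MF43

Add 180° to longitude and 90° to latitude: 248.87, 53.81.
Field (20°×10°, letters A–R): 248.87/20 → 12 → M, 53.81/10 → 5 → F; chars MF.
Square (2°×1°, digits 0–9): 8.87/2 → 4, 3.81/1 → 3; chars 43.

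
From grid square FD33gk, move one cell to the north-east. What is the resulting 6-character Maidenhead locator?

FD33hl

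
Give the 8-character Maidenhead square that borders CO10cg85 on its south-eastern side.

Longitude extended square 8; +1 → 9.
Latitude extended square 5; −1 → 4.

CO10cg94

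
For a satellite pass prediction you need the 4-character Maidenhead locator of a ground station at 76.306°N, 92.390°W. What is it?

Offset from 180°W / 90°S: lon 87.61°, lat 166.31°.
Field: lon ⌊87.61/20⌋ = 4 → E; lat ⌊166.31/10⌋ = 16 → Q.
Square: lon ⌊7.61/2⌋ = 3; lat ⌊6.31/1⌋ = 6.

EQ36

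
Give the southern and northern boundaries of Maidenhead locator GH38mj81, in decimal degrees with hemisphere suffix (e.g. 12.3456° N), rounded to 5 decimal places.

11.62083° S, 11.61667° S

Field G=6, H=7: +6·20° lon, +7·10° lat → SW at lon -60°, lat -20°.
Square 3, 8: +3·2° lon, +8·1° lat → SW at lon -54°, lat -12°.
Subsquare m=12, j=9: +12·0.0833333° lon, +9·0.0416667° lat → SW at lon -53°, lat -11.625°.
Extended square 8, 1: +8·0.00833333° lon, +1·0.00416667° lat → SW at lon -52.9333°, lat -11.6208°.
Cell spans 0.00833333° lon × 0.00416667° lat.
south 11.62083° S, north 11.61667° S.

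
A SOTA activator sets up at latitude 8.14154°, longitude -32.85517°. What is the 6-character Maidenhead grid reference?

HJ38nd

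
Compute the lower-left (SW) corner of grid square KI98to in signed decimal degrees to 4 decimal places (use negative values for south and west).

-1.4167, 39.5833

Field K=10, I=8: +10·20° lon, +8·10° lat → SW at lon 20°, lat -10°.
Square 9, 8: +9·2° lon, +8·1° lat → SW at lon 38°, lat -2°.
Subsquare t=19, o=14: +19·0.0833333° lon, +14·0.0416667° lat → SW at lon 39.5833°, lat -1.41667°.
latitude -1.4167, longitude 39.5833.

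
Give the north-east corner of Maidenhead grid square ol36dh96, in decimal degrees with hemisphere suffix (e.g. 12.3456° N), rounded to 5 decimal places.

26.32083° N, 106.33333° E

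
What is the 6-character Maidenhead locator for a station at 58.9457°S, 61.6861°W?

Add 180° to longitude and 90° to latitude: 118.3139, 31.0543.
Field: 118.3139/20 → 5 → F, 31.0543/10 → 3 → D; chars FD.
Square: 18.3139/2 → 9, 1.0543/1 → 1; chars 91.
Subsquare: 0.3139/0.0833333 → 3 → d, 0.0543/0.0416667 → 1 → b; chars db.

FD91db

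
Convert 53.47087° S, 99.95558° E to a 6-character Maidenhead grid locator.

Add 180° to longitude and 90° to latitude: 279.9556, 36.5291.
Field: 279.9556/20 → 13 → N, 36.5291/10 → 3 → D; chars ND.
Square: 19.9556/2 → 9, 6.5291/1 → 6; chars 96.
Subsquare: 1.9556/0.0833333 → 23 → x, 0.5291/0.0416667 → 12 → m; chars xm.

ND96xm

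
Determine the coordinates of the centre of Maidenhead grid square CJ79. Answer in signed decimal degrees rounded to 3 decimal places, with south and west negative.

9.500, -125.000

Field C=2, J=9: +2·20° lon, +9·10° lat → SW at lon -140°, lat 0°.
Square 7, 9: +7·2° lon, +9·1° lat → SW at lon -126°, lat 9°.
Cell spans 2° lon × 1° lat. Centre is SW corner plus half of each.
latitude 9.500, longitude -125.000.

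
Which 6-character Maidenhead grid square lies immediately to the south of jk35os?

Latitude subsquare s = 18; −1 → 17 = r.
The longitude characters are unchanged.

JK35or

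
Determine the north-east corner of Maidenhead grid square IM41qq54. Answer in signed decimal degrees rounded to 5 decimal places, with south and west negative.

Field I=8, M=12: +8·20° lon, +12·10° lat → SW at lon -20°, lat 30°.
Square 4, 1: +4·2° lon, +1·1° lat → SW at lon -12°, lat 31°.
Subsquare q=16, q=16: +16·0.0833333° lon, +16·0.0416667° lat → SW at lon -10.6667°, lat 31.6667°.
Extended square 5, 4: +5·0.00833333° lon, +4·0.00416667° lat → SW at lon -10.625°, lat 31.6833°.
Cell spans 0.00833333° lon × 0.00416667° lat. NE corner is SW corner plus one full cell.
latitude 31.68750, longitude -10.61667.

31.68750, -10.61667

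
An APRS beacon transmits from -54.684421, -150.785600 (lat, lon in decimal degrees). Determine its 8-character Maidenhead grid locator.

BD45oh55

Shift to the Maidenhead origin (180°W, 90°S): lon 29.21440, lat 35.31558.
Field: 29.21440/20 → 1 → B, 35.31558/10 → 3 → D; chars BD.
Square: 9.21440/2 → 4, 5.31558/1 → 5; chars 45.
Subsquare: 1.21440/0.0833333 → 14 → o, 0.31558/0.0416667 → 7 → h; chars oh.
Extended square: 0.04773/0.00833333 → 5, 0.02391/0.00416667 → 5; chars 55.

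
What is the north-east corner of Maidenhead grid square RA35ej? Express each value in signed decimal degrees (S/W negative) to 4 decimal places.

-84.5833, 166.4167

Field R=17, A=0: +17·20° lon, +0·10° lat → SW at lon 160°, lat -90°.
Square 3, 5: +3·2° lon, +5·1° lat → SW at lon 166°, lat -85°.
Subsquare e=4, j=9: +4·0.0833333° lon, +9·0.0416667° lat → SW at lon 166.333°, lat -84.625°.
Cell spans 0.0833333° lon × 0.0416667° lat. NE corner is SW corner plus one full cell.
latitude -84.5833, longitude 166.4167.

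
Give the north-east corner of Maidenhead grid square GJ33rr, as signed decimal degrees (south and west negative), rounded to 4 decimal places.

3.7500, -52.5000

Field G=6, J=9: +6·20° lon, +9·10° lat → SW at lon -60°, lat 0°.
Square 3, 3: +3·2° lon, +3·1° lat → SW at lon -54°, lat 3°.
Subsquare r=17, r=17: +17·0.0833333° lon, +17·0.0416667° lat → SW at lon -52.5833°, lat 3.70833°.
Cell spans 0.0833333° lon × 0.0416667° lat. NE corner is SW corner plus one full cell.
latitude 3.7500, longitude -52.5000.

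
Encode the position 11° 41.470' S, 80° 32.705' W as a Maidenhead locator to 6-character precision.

Add 180° to longitude and 90° to latitude: 99.4549, 78.3088.
Field: 99.4549/20 → 4 → E, 78.3088/10 → 7 → H; chars EH.
Square: 19.4549/2 → 9, 8.3088/1 → 8; chars 98.
Subsquare: 1.4549/0.0833333 → 17 → r, 0.3088/0.0416667 → 7 → h; chars rh.

EH98rh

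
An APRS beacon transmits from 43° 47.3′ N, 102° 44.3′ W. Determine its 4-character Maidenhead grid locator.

DN83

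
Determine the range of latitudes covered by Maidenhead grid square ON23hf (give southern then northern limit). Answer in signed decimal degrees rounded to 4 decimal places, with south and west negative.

Field O=14, N=13: +14·20° lon, +13·10° lat → SW at lon 100°, lat 40°.
Square 2, 3: +2·2° lon, +3·1° lat → SW at lon 104°, lat 43°.
Subsquare h=7, f=5: +7·0.0833333° lon, +5·0.0416667° lat → SW at lon 104.583°, lat 43.2083°.
Cell spans 0.0833333° lon × 0.0416667° lat.
south 43.2083, north 43.2500.

43.2083, 43.2500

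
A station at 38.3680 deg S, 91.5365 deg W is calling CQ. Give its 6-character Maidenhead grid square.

Add 180° to longitude and 90° to latitude: 88.4635, 51.6320.
Field: 88.4635/20 → 4 → E, 51.6320/10 → 5 → F; chars EF.
Square: 8.4635/2 → 4, 1.6320/1 → 1; chars 41.
Subsquare: 0.4635/0.0833333 → 5 → f, 0.6320/0.0416667 → 15 → p; chars fp.

EF41fp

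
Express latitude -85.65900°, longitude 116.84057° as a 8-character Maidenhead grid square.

OA84ki01

Offset from 180°W / 90°S: lon 296.84057°, lat 4.34100°.
Field: lon ⌊296.84057/20⌋ = 14 → O; lat ⌊4.34100/10⌋ = 0 → A.
Square: lon ⌊16.84057/2⌋ = 8; lat ⌊4.34100/1⌋ = 4.
Subsquare: lon ⌊0.84057/0.0833333⌋ = 10 → k; lat ⌊0.34100/0.0416667⌋ = 8 → i.
Extended square: lon ⌊0.00724/0.00833333⌋ = 0; lat ⌊0.00767/0.00416667⌋ = 1.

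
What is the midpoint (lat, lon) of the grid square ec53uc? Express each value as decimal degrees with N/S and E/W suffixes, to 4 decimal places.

66.8958° S, 88.2917° W

Field E=4, C=2: +4·20° lon, +2·10° lat → SW at lon -100°, lat -70°.
Square 5, 3: +5·2° lon, +3·1° lat → SW at lon -90°, lat -67°.
Subsquare u=20, c=2: +20·0.0833333° lon, +2·0.0416667° lat → SW at lon -88.3333°, lat -66.9167°.
Cell spans 0.0833333° lon × 0.0416667° lat. Centre is SW corner plus half of each.
latitude 66.8958° S, longitude 88.2917° W.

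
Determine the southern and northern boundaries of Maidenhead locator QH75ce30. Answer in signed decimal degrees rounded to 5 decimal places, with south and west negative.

-14.83333, -14.82917

Field Q=16, H=7: +16·20° lon, +7·10° lat → SW at lon 140°, lat -20°.
Square 7, 5: +7·2° lon, +5·1° lat → SW at lon 154°, lat -15°.
Subsquare c=2, e=4: +2·0.0833333° lon, +4·0.0416667° lat → SW at lon 154.167°, lat -14.8333°.
Extended square 3, 0: +3·0.00833333° lon, +0·0.00416667° lat → SW at lon 154.192°, lat -14.8333°.
Cell spans 0.00833333° lon × 0.00416667° lat.
south -14.83333, north -14.82917.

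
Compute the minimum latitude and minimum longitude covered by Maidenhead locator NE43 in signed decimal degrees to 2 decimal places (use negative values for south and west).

-47.00, 88.00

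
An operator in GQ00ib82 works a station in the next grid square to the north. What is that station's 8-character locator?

GQ00ib83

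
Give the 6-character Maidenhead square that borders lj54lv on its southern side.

LJ54lu

Latitude subsquare v = 21; −1 → 20 = u.
The longitude characters are unchanged.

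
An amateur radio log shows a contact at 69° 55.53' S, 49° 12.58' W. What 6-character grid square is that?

Shift to the Maidenhead origin (180°W, 90°S): lon 130.7903, lat 20.0745.
Field: 130.7903/20 → 6 → G, 20.0745/10 → 2 → C; chars GC.
Square: 10.7903/2 → 5, 0.0745/1 → 0; chars 50.
Subsquare: 0.7903/0.0833333 → 9 → j, 0.0745/0.0416667 → 1 → b; chars jb.

GC50jb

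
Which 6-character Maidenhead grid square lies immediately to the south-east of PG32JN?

PG32km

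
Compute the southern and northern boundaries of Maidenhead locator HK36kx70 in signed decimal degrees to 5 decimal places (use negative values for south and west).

16.95833, 16.96250

Field H=7, K=10: +7·20° lon, +10·10° lat → SW at lon -40°, lat 10°.
Square 3, 6: +3·2° lon, +6·1° lat → SW at lon -34°, lat 16°.
Subsquare k=10, x=23: +10·0.0833333° lon, +23·0.0416667° lat → SW at lon -33.1667°, lat 16.9583°.
Extended square 7, 0: +7·0.00833333° lon, +0·0.00416667° lat → SW at lon -33.1083°, lat 16.9583°.
Cell spans 0.00833333° lon × 0.00416667° lat.
south 16.95833, north 16.96250.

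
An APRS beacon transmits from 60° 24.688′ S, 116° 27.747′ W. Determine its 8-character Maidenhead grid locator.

DC19so41

Add 180° to longitude and 90° to latitude: 63.53755, 29.58853.
Field: 63.53755/20 → 3 → D, 29.58853/10 → 2 → C; chars DC.
Square: 3.53755/2 → 1, 9.58853/1 → 9; chars 19.
Subsquare: 1.53755/0.0833333 → 18 → s, 0.58853/0.0416667 → 14 → o; chars so.
Extended square: 0.03755/0.00833333 → 4, 0.00520/0.00416667 → 1; chars 41.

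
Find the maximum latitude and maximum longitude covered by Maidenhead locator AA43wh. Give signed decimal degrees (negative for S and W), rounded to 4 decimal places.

-86.6667, -170.0833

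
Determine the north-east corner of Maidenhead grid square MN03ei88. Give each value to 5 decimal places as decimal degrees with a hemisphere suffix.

43.37083° N, 60.40833° E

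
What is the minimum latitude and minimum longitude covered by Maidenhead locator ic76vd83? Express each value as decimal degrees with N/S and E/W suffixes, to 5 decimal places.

63.86250° S, 4.18333° W

Field I=8, C=2: +8·20° lon, +2·10° lat → SW at lon -20°, lat -70°.
Square 7, 6: +7·2° lon, +6·1° lat → SW at lon -6°, lat -64°.
Subsquare v=21, d=3: +21·0.0833333° lon, +3·0.0416667° lat → SW at lon -4.25°, lat -63.875°.
Extended square 8, 3: +8·0.00833333° lon, +3·0.00416667° lat → SW at lon -4.18333°, lat -63.8625°.
latitude 63.86250° S, longitude 4.18333° W.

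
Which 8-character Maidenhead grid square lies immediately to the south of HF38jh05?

HF38jh04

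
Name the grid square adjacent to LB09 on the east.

Longitude square 0; +1 → 1.
The latitude characters are unchanged.

LB19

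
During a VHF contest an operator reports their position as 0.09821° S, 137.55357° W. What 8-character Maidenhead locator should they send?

Shift to the Maidenhead origin (180°W, 90°S): lon 42.44643, lat 89.90179.
Field (20°×10°, letters A–R): lon ⌊42.44643/20⌋ = 2 → C; lat ⌊89.90179/10⌋ = 8 → I.
Square (2°×1°, digits 0–9): lon ⌊2.44643/2⌋ = 1; lat ⌊9.90179/1⌋ = 9.
Subsquare (5′×2.5′, letters a–x): lon ⌊0.44643/0.0833333⌋ = 5 → f; lat ⌊0.90179/0.0416667⌋ = 21 → v.
Extended square (30″×15″, digits 0–9): lon ⌊0.02976/0.00833333⌋ = 3; lat ⌊0.02679/0.00416667⌋ = 6.

CI19fv36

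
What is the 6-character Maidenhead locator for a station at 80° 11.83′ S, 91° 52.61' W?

EA49bt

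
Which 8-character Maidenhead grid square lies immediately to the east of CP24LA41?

CP24la51

Longitude extended square 4; +1 → 5.
The latitude characters are unchanged.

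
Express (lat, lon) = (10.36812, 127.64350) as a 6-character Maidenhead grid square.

PK30ti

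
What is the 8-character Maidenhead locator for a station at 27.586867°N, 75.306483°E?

Add 180° to longitude and 90° to latitude: 255.30648, 117.58687.
Field: 255.30648/20 → 12 → M, 117.58687/10 → 11 → L; chars ML.
Square: 15.30648/2 → 7, 7.58687/1 → 7; chars 77.
Subsquare: 1.30648/0.0833333 → 15 → p, 0.58687/0.0416667 → 14 → o; chars po.
Extended square: 0.05648/0.00833333 → 6, 0.00353/0.00416667 → 0; chars 60.

ML77po60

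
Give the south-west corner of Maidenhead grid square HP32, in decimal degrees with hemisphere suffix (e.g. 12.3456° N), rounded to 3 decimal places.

62.000° N, 34.000° W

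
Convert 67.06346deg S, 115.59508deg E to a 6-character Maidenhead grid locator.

Add 180° to longitude and 90° to latitude: 295.5951, 22.9365.
Field (20°×10°, letters A–R): 295.5951/20 → 14 → O, 22.9365/10 → 2 → C; chars OC.
Square (2°×1°, digits 0–9): 15.5951/2 → 7, 2.9365/1 → 2; chars 72.
Subsquare (5′×2.5′, letters a–x): 1.5951/0.0833333 → 19 → t, 0.9365/0.0416667 → 22 → w; chars tw.

OC72tw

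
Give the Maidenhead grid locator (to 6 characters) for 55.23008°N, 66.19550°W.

FO65vf

Shift to the Maidenhead origin (180°W, 90°S): lon 113.8045, lat 145.2301.
Field (20°×10°, letters A–R): 113.8045/20 → 5 → F, 145.2301/10 → 14 → O; chars FO.
Square (2°×1°, digits 0–9): 13.8045/2 → 6, 5.2301/1 → 5; chars 65.
Subsquare (5′×2.5′, letters a–x): 1.8045/0.0833333 → 21 → v, 0.2301/0.0416667 → 5 → f; chars vf.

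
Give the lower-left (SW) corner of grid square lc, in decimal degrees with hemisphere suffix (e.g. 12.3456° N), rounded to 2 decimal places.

70.00° S, 40.00° E

Field L=11, C=2: +11·20° lon, +2·10° lat → SW at lon 40°, lat -70°.
latitude 70.00° S, longitude 40.00° E.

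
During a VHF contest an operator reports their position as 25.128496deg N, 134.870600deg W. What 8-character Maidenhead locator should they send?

CL25nd50

Offset from 180°W / 90°S: lon 45.12940°, lat 115.12850°.
Field: 45.12940/20 → 2 → C, 115.12850/10 → 11 → L; chars CL.
Square: 5.12940/2 → 2, 5.12850/1 → 5; chars 25.
Subsquare: 1.12940/0.0833333 → 13 → n, 0.12850/0.0416667 → 3 → d; chars nd.
Extended square: 0.04607/0.00833333 → 5, 0.00350/0.00416667 → 0; chars 50.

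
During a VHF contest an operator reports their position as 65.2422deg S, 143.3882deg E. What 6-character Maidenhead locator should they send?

Shift to the Maidenhead origin (180°W, 90°S): lon 323.3882, lat 24.7578.
Field: lon ⌊323.3882/20⌋ = 16 → Q; lat ⌊24.7578/10⌋ = 2 → C.
Square: lon ⌊3.3882/2⌋ = 1; lat ⌊4.7578/1⌋ = 4.
Subsquare: lon ⌊1.3882/0.0833333⌋ = 16 → q; lat ⌊0.7578/0.0416667⌋ = 18 → s.

QC14qs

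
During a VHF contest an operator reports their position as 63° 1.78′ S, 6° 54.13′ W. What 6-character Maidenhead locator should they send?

Offset from 180°W / 90°S: lon 173.0978°, lat 26.9703°.
Field (20°×10°, letters A–R): lon ⌊173.0978/20⌋ = 8 → I; lat ⌊26.9703/10⌋ = 2 → C.
Square (2°×1°, digits 0–9): lon ⌊13.0978/2⌋ = 6; lat ⌊6.9703/1⌋ = 6.
Subsquare (5′×2.5′, letters a–x): lon ⌊1.0978/0.0833333⌋ = 13 → n; lat ⌊0.9703/0.0416667⌋ = 23 → x.

IC66nx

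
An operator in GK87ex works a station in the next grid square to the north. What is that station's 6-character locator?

GK88ea

Latitude subsquare x = 23; +1 → 24, wraps to 0 = a, carry into square.
Latitude square 7; +1 → 8.
The longitude characters are unchanged.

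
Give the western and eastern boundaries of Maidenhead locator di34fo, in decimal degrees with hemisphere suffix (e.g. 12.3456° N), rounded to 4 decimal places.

113.5833° W, 113.5000° W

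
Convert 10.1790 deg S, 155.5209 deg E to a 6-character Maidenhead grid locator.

QH79st

Offset from 180°W / 90°S: lon 335.5209°, lat 79.8210°.
Field: 335.5209/20 → 16 → Q, 79.8210/10 → 7 → H; chars QH.
Square: 15.5209/2 → 7, 9.8210/1 → 9; chars 79.
Subsquare: 1.5209/0.0833333 → 18 → s, 0.8210/0.0416667 → 19 → t; chars st.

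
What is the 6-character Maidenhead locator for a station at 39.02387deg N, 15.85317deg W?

IM29ba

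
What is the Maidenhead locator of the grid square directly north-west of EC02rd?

Longitude subsquare r = 17; −1 → 16 = q.
Latitude subsquare d = 3; +1 → 4 = e.

EC02qe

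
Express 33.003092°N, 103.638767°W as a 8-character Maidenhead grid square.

DM83ea30

Add 180° to longitude and 90° to latitude: 76.36123, 123.00309.
Field: lon ⌊76.36123/20⌋ = 3 → D; lat ⌊123.00309/10⌋ = 12 → M.
Square: lon ⌊16.36123/2⌋ = 8; lat ⌊3.00309/1⌋ = 3.
Subsquare: lon ⌊0.36123/0.0833333⌋ = 4 → e; lat ⌊0.00309/0.0416667⌋ = 0 → a.
Extended square: lon ⌊0.02790/0.00833333⌋ = 3; lat ⌊0.00309/0.00416667⌋ = 0.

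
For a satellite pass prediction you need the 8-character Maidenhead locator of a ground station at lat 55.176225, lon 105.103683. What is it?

OO25ne22

Offset from 180°W / 90°S: lon 285.10368°, lat 145.17622°.
Field: 285.10368/20 → 14 → O, 145.17622/10 → 14 → O; chars OO.
Square: 5.10368/2 → 2, 5.17622/1 → 5; chars 25.
Subsquare: 1.10368/0.0833333 → 13 → n, 0.17622/0.0416667 → 4 → e; chars ne.
Extended square: 0.02035/0.00833333 → 2, 0.00956/0.00416667 → 2; chars 22.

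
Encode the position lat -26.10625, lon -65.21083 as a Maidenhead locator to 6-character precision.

Shift to the Maidenhead origin (180°W, 90°S): lon 114.7892, lat 63.8937.
Field: lon ⌊114.7892/20⌋ = 5 → F; lat ⌊63.8937/10⌋ = 6 → G.
Square: lon ⌊14.7892/2⌋ = 7; lat ⌊3.8937/1⌋ = 3.
Subsquare: lon ⌊0.7892/0.0833333⌋ = 9 → j; lat ⌊0.8937/0.0416667⌋ = 21 → v.

FG73jv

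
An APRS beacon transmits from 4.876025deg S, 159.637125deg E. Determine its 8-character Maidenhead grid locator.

QI95tc69

Add 180° to longitude and 90° to latitude: 339.63712, 85.12398.
Field: lon ⌊339.63712/20⌋ = 16 → Q; lat ⌊85.12398/10⌋ = 8 → I.
Square: lon ⌊19.63712/2⌋ = 9; lat ⌊5.12398/1⌋ = 5.
Subsquare: lon ⌊1.63712/0.0833333⌋ = 19 → t; lat ⌊0.12398/0.0416667⌋ = 2 → c.
Extended square: lon ⌊0.05379/0.00833333⌋ = 6; lat ⌊0.04064/0.00416667⌋ = 9.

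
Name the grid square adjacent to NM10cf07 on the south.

NM10cf06

Latitude extended square 7; −1 → 6.
The longitude characters are unchanged.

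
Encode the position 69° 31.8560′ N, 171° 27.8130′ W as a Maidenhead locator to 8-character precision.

AP49gm47

Add 180° to longitude and 90° to latitude: 8.53645, 159.53093.
Field (20°×10°, letters A–R): lon ⌊8.53645/20⌋ = 0 → A; lat ⌊159.53093/10⌋ = 15 → P.
Square (2°×1°, digits 0–9): lon ⌊8.53645/2⌋ = 4; lat ⌊9.53093/1⌋ = 9.
Subsquare (5′×2.5′, letters a–x): lon ⌊0.53645/0.0833333⌋ = 6 → g; lat ⌊0.53093/0.0416667⌋ = 12 → m.
Extended square (30″×15″, digits 0–9): lon ⌊0.03645/0.00833333⌋ = 4; lat ⌊0.03093/0.00416667⌋ = 7.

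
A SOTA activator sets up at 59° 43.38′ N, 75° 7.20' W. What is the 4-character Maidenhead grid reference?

FO29

Offset from 180°W / 90°S: lon 104.88°, lat 149.72°.
Field: 104.88/20 → 5 → F, 149.72/10 → 14 → O; chars FO.
Square: 4.88/2 → 2, 9.72/1 → 9; chars 29.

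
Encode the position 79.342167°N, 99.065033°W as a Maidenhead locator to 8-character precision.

Add 180° to longitude and 90° to latitude: 80.93497, 169.34217.
Field: 80.93497/20 → 4 → E, 169.34217/10 → 16 → Q; chars EQ.
Square: 0.93497/2 → 0, 9.34217/1 → 9; chars 09.
Subsquare: 0.93497/0.0833333 → 11 → l, 0.34217/0.0416667 → 8 → i; chars li.
Extended square: 0.01830/0.00833333 → 2, 0.00883/0.00416667 → 2; chars 22.

EQ09li22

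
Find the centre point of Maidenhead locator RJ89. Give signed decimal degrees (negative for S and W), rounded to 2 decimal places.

Field R=17, J=9: +17·20° lon, +9·10° lat → SW at lon 160°, lat 0°.
Square 8, 9: +8·2° lon, +9·1° lat → SW at lon 176°, lat 9°.
Cell spans 2° lon × 1° lat. Centre is SW corner plus half of each.
latitude 9.50, longitude 177.00.

9.50, 177.00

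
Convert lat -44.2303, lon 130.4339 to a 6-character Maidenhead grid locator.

Offset from 180°W / 90°S: lon 310.4339°, lat 45.7697°.
Field: 310.4339/20 → 15 → P, 45.7697/10 → 4 → E; chars PE.
Square: 10.4339/2 → 5, 5.7697/1 → 5; chars 55.
Subsquare: 0.4339/0.0833333 → 5 → f, 0.7697/0.0416667 → 18 → s; chars fs.

PE55fs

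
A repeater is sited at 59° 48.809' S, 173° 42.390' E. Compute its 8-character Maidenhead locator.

Shift to the Maidenhead origin (180°W, 90°S): lon 353.70650, lat 30.18652.
Field: 353.70650/20 → 17 → R, 30.18652/10 → 3 → D; chars RD.
Square: 13.70650/2 → 6, 0.18652/1 → 0; chars 60.
Subsquare: 1.70650/0.0833333 → 20 → u, 0.18652/0.0416667 → 4 → e; chars ue.
Extended square: 0.03983/0.00833333 → 4, 0.01985/0.00416667 → 4; chars 44.

RD60ue44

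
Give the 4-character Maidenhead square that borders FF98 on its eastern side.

Longitude square 9; +1 → 10, wraps to 0, carry into field.
Longitude field F = 5; +1 → 6 = G.
The latitude characters are unchanged.

GF08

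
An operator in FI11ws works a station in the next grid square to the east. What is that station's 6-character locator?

FI11xs

Longitude subsquare w = 22; +1 → 23 = x.
The latitude characters are unchanged.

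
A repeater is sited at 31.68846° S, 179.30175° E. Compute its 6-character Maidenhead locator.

RF98ph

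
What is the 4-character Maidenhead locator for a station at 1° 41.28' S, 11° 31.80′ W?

Offset from 180°W / 90°S: lon 168.47°, lat 88.31°.
Field: lon ⌊168.47/20⌋ = 8 → I; lat ⌊88.31/10⌋ = 8 → I.
Square: lon ⌊8.47/2⌋ = 4; lat ⌊8.31/1⌋ = 8.

II48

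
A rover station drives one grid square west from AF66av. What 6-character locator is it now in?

AF56xv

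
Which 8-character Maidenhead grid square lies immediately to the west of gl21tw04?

Longitude extended square 0; −1 → -1, wraps to 9, carry into subsquare.
Longitude subsquare t = 19; −1 → 18 = s.
The latitude characters are unchanged.

GL21sw94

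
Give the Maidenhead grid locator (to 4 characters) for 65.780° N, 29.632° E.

Add 180° to longitude and 90° to latitude: 209.63, 155.78.
Field (20°×10°, letters A–R): lon ⌊209.63/20⌋ = 10 → K; lat ⌊155.78/10⌋ = 15 → P.
Square (2°×1°, digits 0–9): lon ⌊9.63/2⌋ = 4; lat ⌊5.78/1⌋ = 5.

KP45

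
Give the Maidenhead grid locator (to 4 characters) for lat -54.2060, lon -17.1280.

Offset from 180°W / 90°S: lon 162.87°, lat 35.79°.
Field (20°×10°, letters A–R): 162.87/20 → 8 → I, 35.79/10 → 3 → D; chars ID.
Square (2°×1°, digits 0–9): 2.87/2 → 1, 5.79/1 → 5; chars 15.

ID15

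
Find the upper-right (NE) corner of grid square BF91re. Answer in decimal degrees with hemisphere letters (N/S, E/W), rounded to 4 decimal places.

38.7917° S, 140.5000° W

Field B=1, F=5: +1·20° lon, +5·10° lat → SW at lon -160°, lat -40°.
Square 9, 1: +9·2° lon, +1·1° lat → SW at lon -142°, lat -39°.
Subsquare r=17, e=4: +17·0.0833333° lon, +4·0.0416667° lat → SW at lon -140.583°, lat -38.8333°.
Cell spans 0.0833333° lon × 0.0416667° lat. NE corner is SW corner plus one full cell.
latitude 38.7917° S, longitude 140.5000° W.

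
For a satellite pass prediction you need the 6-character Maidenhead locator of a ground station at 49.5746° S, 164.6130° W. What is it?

AE70qk

Shift to the Maidenhead origin (180°W, 90°S): lon 15.3870, lat 40.4254.
Field (20°×10°, letters A–R): 15.3870/20 → 0 → A, 40.4254/10 → 4 → E; chars AE.
Square (2°×1°, digits 0–9): 15.3870/2 → 7, 0.4254/1 → 0; chars 70.
Subsquare (5′×2.5′, letters a–x): 1.3870/0.0833333 → 16 → q, 0.4254/0.0416667 → 10 → k; chars qk.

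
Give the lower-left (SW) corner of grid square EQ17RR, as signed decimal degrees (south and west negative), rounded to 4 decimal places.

Field E=4, Q=16: +4·20° lon, +16·10° lat → SW at lon -100°, lat 70°.
Square 1, 7: +1·2° lon, +7·1° lat → SW at lon -98°, lat 77°.
Subsquare r=17, r=17: +17·0.0833333° lon, +17·0.0416667° lat → SW at lon -96.5833°, lat 77.7083°.
latitude 77.7083, longitude -96.5833.

77.7083, -96.5833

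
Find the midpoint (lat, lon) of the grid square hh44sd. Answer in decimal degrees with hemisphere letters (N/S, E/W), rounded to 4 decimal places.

15.8542° S, 30.4583° W

Field H=7, H=7: +7·20° lon, +7·10° lat → SW at lon -40°, lat -20°.
Square 4, 4: +4·2° lon, +4·1° lat → SW at lon -32°, lat -16°.
Subsquare s=18, d=3: +18·0.0833333° lon, +3·0.0416667° lat → SW at lon -30.5°, lat -15.875°.
Cell spans 0.0833333° lon × 0.0416667° lat. Centre is SW corner plus half of each.
latitude 15.8542° S, longitude 30.4583° W.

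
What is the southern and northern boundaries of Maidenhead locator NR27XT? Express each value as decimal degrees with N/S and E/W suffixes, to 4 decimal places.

87.7917° N, 87.8333° N

Field N=13, R=17: +13·20° lon, +17·10° lat → SW at lon 80°, lat 80°.
Square 2, 7: +2·2° lon, +7·1° lat → SW at lon 84°, lat 87°.
Subsquare x=23, t=19: +23·0.0833333° lon, +19·0.0416667° lat → SW at lon 85.9167°, lat 87.7917°.
Cell spans 0.0833333° lon × 0.0416667° lat.
south 87.7917° N, north 87.8333° N.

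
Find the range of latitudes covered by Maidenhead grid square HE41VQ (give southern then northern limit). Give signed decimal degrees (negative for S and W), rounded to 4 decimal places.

-48.3333, -48.2917

Field H=7, E=4: +7·20° lon, +4·10° lat → SW at lon -40°, lat -50°.
Square 4, 1: +4·2° lon, +1·1° lat → SW at lon -32°, lat -49°.
Subsquare v=21, q=16: +21·0.0833333° lon, +16·0.0416667° lat → SW at lon -30.25°, lat -48.3333°.
Cell spans 0.0833333° lon × 0.0416667° lat.
south -48.3333, north -48.2917.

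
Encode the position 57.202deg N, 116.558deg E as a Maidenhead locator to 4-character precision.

Offset from 180°W / 90°S: lon 296.56°, lat 147.20°.
Field: lon ⌊296.56/20⌋ = 14 → O; lat ⌊147.20/10⌋ = 14 → O.
Square: lon ⌊16.56/2⌋ = 8; lat ⌊7.20/1⌋ = 7.

OO87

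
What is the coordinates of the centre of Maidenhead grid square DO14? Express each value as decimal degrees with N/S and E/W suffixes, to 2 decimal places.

54.50° N, 117.00° W

Field D=3, O=14: +3·20° lon, +14·10° lat → SW at lon -120°, lat 50°.
Square 1, 4: +1·2° lon, +4·1° lat → SW at lon -118°, lat 54°.
Cell spans 2° lon × 1° lat. Centre is SW corner plus half of each.
latitude 54.50° N, longitude 117.00° W.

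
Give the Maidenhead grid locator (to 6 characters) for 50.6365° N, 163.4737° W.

AO80gp

Offset from 180°W / 90°S: lon 16.5263°, lat 140.6365°.
Field: 16.5263/20 → 0 → A, 140.6365/10 → 14 → O; chars AO.
Square: 16.5263/2 → 8, 0.6365/1 → 0; chars 80.
Subsquare: 0.5263/0.0833333 → 6 → g, 0.6365/0.0416667 → 15 → p; chars gp.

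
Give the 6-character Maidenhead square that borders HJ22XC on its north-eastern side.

HJ32ad

Longitude subsquare x = 23; +1 → 24, wraps to 0 = a, carry into square.
Longitude square 2; +1 → 3.
Latitude subsquare c = 2; +1 → 3 = d.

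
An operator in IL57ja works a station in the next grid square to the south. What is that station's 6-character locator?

IL56jx

Latitude subsquare a = 0; −1 → -1, wraps to 23 = x, carry into square.
Latitude square 7; −1 → 6.
The longitude characters are unchanged.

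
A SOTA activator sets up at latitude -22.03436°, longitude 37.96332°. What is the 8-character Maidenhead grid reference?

KG87xx51

Shift to the Maidenhead origin (180°W, 90°S): lon 217.96332, lat 67.96564.
Field (20°×10°, letters A–R): 217.96332/20 → 10 → K, 67.96564/10 → 6 → G; chars KG.
Square (2°×1°, digits 0–9): 17.96332/2 → 8, 7.96564/1 → 7; chars 87.
Subsquare (5′×2.5′, letters a–x): 1.96332/0.0833333 → 23 → x, 0.96564/0.0416667 → 23 → x; chars xx.
Extended square (30″×15″, digits 0–9): 0.04665/0.00833333 → 5, 0.00731/0.00416667 → 1; chars 51.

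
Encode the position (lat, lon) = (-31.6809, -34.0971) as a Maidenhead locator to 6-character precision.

Add 180° to longitude and 90° to latitude: 145.9029, 58.3191.
Field: 145.9029/20 → 7 → H, 58.3191/10 → 5 → F; chars HF.
Square: 5.9029/2 → 2, 8.3191/1 → 8; chars 28.
Subsquare: 1.9029/0.0833333 → 22 → w, 0.3191/0.0416667 → 7 → h; chars wh.

HF28wh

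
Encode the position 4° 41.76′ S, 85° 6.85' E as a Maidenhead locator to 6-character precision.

NI25nh

Shift to the Maidenhead origin (180°W, 90°S): lon 265.1142, lat 85.3040.
Field (20°×10°, letters A–R): 265.1142/20 → 13 → N, 85.3040/10 → 8 → I; chars NI.
Square (2°×1°, digits 0–9): 5.1142/2 → 2, 5.3040/1 → 5; chars 25.
Subsquare (5′×2.5′, letters a–x): 1.1142/0.0833333 → 13 → n, 0.3040/0.0416667 → 7 → h; chars nh.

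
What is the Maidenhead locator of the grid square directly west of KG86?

Longitude square 8; −1 → 7.
The latitude characters are unchanged.

KG76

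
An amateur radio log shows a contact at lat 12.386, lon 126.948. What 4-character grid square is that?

Shift to the Maidenhead origin (180°W, 90°S): lon 306.95, lat 102.39.
Field: lon ⌊306.95/20⌋ = 15 → P; lat ⌊102.39/10⌋ = 10 → K.
Square: lon ⌊6.95/2⌋ = 3; lat ⌊2.39/1⌋ = 2.

PK32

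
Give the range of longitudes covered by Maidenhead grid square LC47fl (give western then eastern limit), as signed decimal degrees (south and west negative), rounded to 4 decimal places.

Field L=11, C=2: +11·20° lon, +2·10° lat → SW at lon 40°, lat -70°.
Square 4, 7: +4·2° lon, +7·1° lat → SW at lon 48°, lat -63°.
Subsquare f=5, l=11: +5·0.0833333° lon, +11·0.0416667° lat → SW at lon 48.4167°, lat -62.5417°.
Cell spans 0.0833333° lon × 0.0416667° lat.
west 48.4167, east 48.5000.

48.4167, 48.5000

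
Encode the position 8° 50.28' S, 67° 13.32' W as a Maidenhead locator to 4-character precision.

Shift to the Maidenhead origin (180°W, 90°S): lon 112.78, lat 81.16.
Field (20°×10°, letters A–R): lon ⌊112.78/20⌋ = 5 → F; lat ⌊81.16/10⌋ = 8 → I.
Square (2°×1°, digits 0–9): lon ⌊12.78/2⌋ = 6; lat ⌊1.16/1⌋ = 1.

FI61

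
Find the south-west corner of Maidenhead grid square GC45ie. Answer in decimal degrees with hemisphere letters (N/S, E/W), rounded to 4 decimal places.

Field G=6, C=2: +6·20° lon, +2·10° lat → SW at lon -60°, lat -70°.
Square 4, 5: +4·2° lon, +5·1° lat → SW at lon -52°, lat -65°.
Subsquare i=8, e=4: +8·0.0833333° lon, +4·0.0416667° lat → SW at lon -51.3333°, lat -64.8333°.
latitude 64.8333° S, longitude 51.3333° W.

64.8333° S, 51.3333° W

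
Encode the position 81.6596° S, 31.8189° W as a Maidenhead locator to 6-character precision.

HA48ci

Shift to the Maidenhead origin (180°W, 90°S): lon 148.1811, lat 8.3404.
Field: 148.1811/20 → 7 → H, 8.3404/10 → 0 → A; chars HA.
Square: 8.1811/2 → 4, 8.3404/1 → 8; chars 48.
Subsquare: 0.1811/0.0833333 → 2 → c, 0.3404/0.0416667 → 8 → i; chars ci.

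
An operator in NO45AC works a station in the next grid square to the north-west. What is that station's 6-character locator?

Longitude subsquare a = 0; −1 → -1, wraps to 23 = x, carry into square.
Longitude square 4; −1 → 3.
Latitude subsquare c = 2; +1 → 3 = d.

NO35xd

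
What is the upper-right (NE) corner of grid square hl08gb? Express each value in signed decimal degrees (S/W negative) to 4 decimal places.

Field H=7, L=11: +7·20° lon, +11·10° lat → SW at lon -40°, lat 20°.
Square 0, 8: +0·2° lon, +8·1° lat → SW at lon -40°, lat 28°.
Subsquare g=6, b=1: +6·0.0833333° lon, +1·0.0416667° lat → SW at lon -39.5°, lat 28.0417°.
Cell spans 0.0833333° lon × 0.0416667° lat. NE corner is SW corner plus one full cell.
latitude 28.0833, longitude -39.4167.

28.0833, -39.4167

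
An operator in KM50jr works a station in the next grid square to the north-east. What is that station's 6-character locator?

KM50ks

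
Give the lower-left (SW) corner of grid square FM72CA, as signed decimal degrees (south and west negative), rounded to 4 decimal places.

32.0000, -65.8333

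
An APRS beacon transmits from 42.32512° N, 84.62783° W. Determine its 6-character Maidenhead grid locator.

Shift to the Maidenhead origin (180°W, 90°S): lon 95.3722, lat 132.3251.
Field: 95.3722/20 → 4 → E, 132.3251/10 → 13 → N; chars EN.
Square: 15.3722/2 → 7, 2.3251/1 → 2; chars 72.
Subsquare: 1.3722/0.0833333 → 16 → q, 0.3251/0.0416667 → 7 → h; chars qh.

EN72qh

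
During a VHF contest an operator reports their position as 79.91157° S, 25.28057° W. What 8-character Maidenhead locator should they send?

HB70ic61

Offset from 180°W / 90°S: lon 154.71943°, lat 10.08843°.
Field: lon ⌊154.71943/20⌋ = 7 → H; lat ⌊10.08843/10⌋ = 1 → B.
Square: lon ⌊14.71943/2⌋ = 7; lat ⌊0.08843/1⌋ = 0.
Subsquare: lon ⌊0.71943/0.0833333⌋ = 8 → i; lat ⌊0.08843/0.0416667⌋ = 2 → c.
Extended square: lon ⌊0.05276/0.00833333⌋ = 6; lat ⌊0.00510/0.00416667⌋ = 1.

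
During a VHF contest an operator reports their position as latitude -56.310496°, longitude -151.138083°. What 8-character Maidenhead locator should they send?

BD43kq35

Add 180° to longitude and 90° to latitude: 28.86192, 33.68950.
Field: lon ⌊28.86192/20⌋ = 1 → B; lat ⌊33.68950/10⌋ = 3 → D.
Square: lon ⌊8.86192/2⌋ = 4; lat ⌊3.68950/1⌋ = 3.
Subsquare: lon ⌊0.86192/0.0833333⌋ = 10 → k; lat ⌊0.68950/0.0416667⌋ = 16 → q.
Extended square: lon ⌊0.02858/0.00833333⌋ = 3; lat ⌊0.02284/0.00416667⌋ = 5.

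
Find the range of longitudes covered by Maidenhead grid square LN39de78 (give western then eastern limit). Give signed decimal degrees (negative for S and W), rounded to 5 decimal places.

46.30833, 46.31667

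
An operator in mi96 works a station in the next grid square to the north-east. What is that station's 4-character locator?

NI07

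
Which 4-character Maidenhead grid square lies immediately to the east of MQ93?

NQ03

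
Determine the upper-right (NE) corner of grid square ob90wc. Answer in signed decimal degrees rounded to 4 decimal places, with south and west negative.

-79.8750, 119.9167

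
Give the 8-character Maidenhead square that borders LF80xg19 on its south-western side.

Longitude extended square 1; −1 → 0.
Latitude extended square 9; −1 → 8.

LF80xg08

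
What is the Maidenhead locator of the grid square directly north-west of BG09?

AH90

Longitude square 0; −1 → -1, wraps to 9, carry into field.
Longitude field B = 1; −1 → 0 = A.
Latitude square 9; +1 → 10, wraps to 0, carry into field.
Latitude field G = 6; +1 → 7 = H.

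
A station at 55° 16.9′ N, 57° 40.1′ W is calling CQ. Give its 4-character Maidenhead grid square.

Offset from 180°W / 90°S: lon 122.33°, lat 145.28°.
Field (20°×10°, letters A–R): lon ⌊122.33/20⌋ = 6 → G; lat ⌊145.28/10⌋ = 14 → O.
Square (2°×1°, digits 0–9): lon ⌊2.33/2⌋ = 1; lat ⌊5.28/1⌋ = 5.

GO15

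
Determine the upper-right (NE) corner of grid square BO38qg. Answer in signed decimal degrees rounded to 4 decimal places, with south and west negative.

Field B=1, O=14: +1·20° lon, +14·10° lat → SW at lon -160°, lat 50°.
Square 3, 8: +3·2° lon, +8·1° lat → SW at lon -154°, lat 58°.
Subsquare q=16, g=6: +16·0.0833333° lon, +6·0.0416667° lat → SW at lon -152.667°, lat 58.25°.
Cell spans 0.0833333° lon × 0.0416667° lat. NE corner is SW corner plus one full cell.
latitude 58.2917, longitude -152.5833.

58.2917, -152.5833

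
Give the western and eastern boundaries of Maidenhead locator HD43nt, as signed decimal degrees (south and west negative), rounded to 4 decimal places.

-30.9167, -30.8333

Field H=7, D=3: +7·20° lon, +3·10° lat → SW at lon -40°, lat -60°.
Square 4, 3: +4·2° lon, +3·1° lat → SW at lon -32°, lat -57°.
Subsquare n=13, t=19: +13·0.0833333° lon, +19·0.0416667° lat → SW at lon -30.9167°, lat -56.2083°.
Cell spans 0.0833333° lon × 0.0416667° lat.
west -30.9167, east -30.8333.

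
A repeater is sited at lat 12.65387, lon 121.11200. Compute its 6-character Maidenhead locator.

PK02np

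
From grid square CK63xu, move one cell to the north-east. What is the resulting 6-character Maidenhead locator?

Longitude subsquare x = 23; +1 → 24, wraps to 0 = a, carry into square.
Longitude square 6; +1 → 7.
Latitude subsquare u = 20; +1 → 21 = v.

CK73av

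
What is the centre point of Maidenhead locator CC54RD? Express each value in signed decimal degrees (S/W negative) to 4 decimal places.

Field C=2, C=2: +2·20° lon, +2·10° lat → SW at lon -140°, lat -70°.
Square 5, 4: +5·2° lon, +4·1° lat → SW at lon -130°, lat -66°.
Subsquare r=17, d=3: +17·0.0833333° lon, +3·0.0416667° lat → SW at lon -128.583°, lat -65.875°.
Cell spans 0.0833333° lon × 0.0416667° lat. Centre is SW corner plus half of each.
latitude -65.8542, longitude -128.5417.

-65.8542, -128.5417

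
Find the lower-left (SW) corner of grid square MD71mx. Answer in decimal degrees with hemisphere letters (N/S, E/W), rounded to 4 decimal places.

58.0417° S, 75.0000° E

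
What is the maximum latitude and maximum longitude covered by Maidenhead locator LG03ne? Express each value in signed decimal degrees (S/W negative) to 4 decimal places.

-26.7917, 41.1667

Field L=11, G=6: +11·20° lon, +6·10° lat → SW at lon 40°, lat -30°.
Square 0, 3: +0·2° lon, +3·1° lat → SW at lon 40°, lat -27°.
Subsquare n=13, e=4: +13·0.0833333° lon, +4·0.0416667° lat → SW at lon 41.0833°, lat -26.8333°.
Cell spans 0.0833333° lon × 0.0416667° lat. NE corner is SW corner plus one full cell.
latitude -26.7917, longitude 41.1667.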